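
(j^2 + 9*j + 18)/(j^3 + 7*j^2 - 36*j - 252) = (j + 3)/(j^2 + j - 42)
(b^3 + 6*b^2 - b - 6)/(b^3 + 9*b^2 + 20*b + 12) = (b - 1)/(b + 2)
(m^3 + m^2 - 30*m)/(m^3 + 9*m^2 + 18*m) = (m - 5)/(m + 3)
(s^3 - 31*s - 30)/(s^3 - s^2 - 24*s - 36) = (s^2 + 6*s + 5)/(s^2 + 5*s + 6)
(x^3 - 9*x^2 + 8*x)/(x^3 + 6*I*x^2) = (x^2 - 9*x + 8)/(x*(x + 6*I))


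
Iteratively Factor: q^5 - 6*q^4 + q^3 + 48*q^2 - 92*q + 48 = (q - 4)*(q^4 - 2*q^3 - 7*q^2 + 20*q - 12) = (q - 4)*(q + 3)*(q^3 - 5*q^2 + 8*q - 4) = (q - 4)*(q - 1)*(q + 3)*(q^2 - 4*q + 4) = (q - 4)*(q - 2)*(q - 1)*(q + 3)*(q - 2)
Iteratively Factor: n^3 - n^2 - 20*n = (n)*(n^2 - n - 20) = n*(n - 5)*(n + 4)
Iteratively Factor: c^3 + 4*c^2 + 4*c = (c)*(c^2 + 4*c + 4) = c*(c + 2)*(c + 2)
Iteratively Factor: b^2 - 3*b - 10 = (b - 5)*(b + 2)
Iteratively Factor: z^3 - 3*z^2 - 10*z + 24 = (z - 4)*(z^2 + z - 6) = (z - 4)*(z + 3)*(z - 2)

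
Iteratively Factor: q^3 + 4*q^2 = (q + 4)*(q^2) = q*(q + 4)*(q)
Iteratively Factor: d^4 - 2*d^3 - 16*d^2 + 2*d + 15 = (d - 5)*(d^3 + 3*d^2 - d - 3) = (d - 5)*(d - 1)*(d^2 + 4*d + 3) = (d - 5)*(d - 1)*(d + 3)*(d + 1)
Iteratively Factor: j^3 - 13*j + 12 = (j - 1)*(j^2 + j - 12) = (j - 3)*(j - 1)*(j + 4)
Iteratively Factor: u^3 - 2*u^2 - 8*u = (u)*(u^2 - 2*u - 8) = u*(u + 2)*(u - 4)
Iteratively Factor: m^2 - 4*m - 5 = (m - 5)*(m + 1)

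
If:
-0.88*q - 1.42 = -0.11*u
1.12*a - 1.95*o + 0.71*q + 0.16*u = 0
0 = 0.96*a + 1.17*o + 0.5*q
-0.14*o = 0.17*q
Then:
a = -0.36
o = 0.46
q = -0.38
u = 9.87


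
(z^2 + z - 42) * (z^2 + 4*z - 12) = z^4 + 5*z^3 - 50*z^2 - 180*z + 504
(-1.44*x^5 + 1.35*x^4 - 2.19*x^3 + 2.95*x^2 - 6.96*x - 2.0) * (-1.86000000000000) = 2.6784*x^5 - 2.511*x^4 + 4.0734*x^3 - 5.487*x^2 + 12.9456*x + 3.72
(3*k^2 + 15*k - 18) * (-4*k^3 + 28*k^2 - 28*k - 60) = -12*k^5 + 24*k^4 + 408*k^3 - 1104*k^2 - 396*k + 1080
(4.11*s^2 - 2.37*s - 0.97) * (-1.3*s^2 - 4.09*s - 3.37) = -5.343*s^4 - 13.7289*s^3 - 2.8964*s^2 + 11.9542*s + 3.2689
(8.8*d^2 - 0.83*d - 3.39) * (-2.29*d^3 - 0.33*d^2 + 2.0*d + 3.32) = -20.152*d^5 - 1.0033*d^4 + 25.637*d^3 + 28.6747*d^2 - 9.5356*d - 11.2548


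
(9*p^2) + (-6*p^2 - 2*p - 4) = 3*p^2 - 2*p - 4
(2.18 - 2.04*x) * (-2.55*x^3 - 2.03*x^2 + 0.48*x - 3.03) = 5.202*x^4 - 1.4178*x^3 - 5.4046*x^2 + 7.2276*x - 6.6054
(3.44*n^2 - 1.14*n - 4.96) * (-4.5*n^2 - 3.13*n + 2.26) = -15.48*n^4 - 5.6372*n^3 + 33.6626*n^2 + 12.9484*n - 11.2096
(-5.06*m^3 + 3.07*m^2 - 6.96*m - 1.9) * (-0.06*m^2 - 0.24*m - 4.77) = 0.3036*m^5 + 1.0302*m^4 + 23.817*m^3 - 12.8595*m^2 + 33.6552*m + 9.063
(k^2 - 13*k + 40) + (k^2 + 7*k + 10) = 2*k^2 - 6*k + 50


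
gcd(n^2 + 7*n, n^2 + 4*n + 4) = 1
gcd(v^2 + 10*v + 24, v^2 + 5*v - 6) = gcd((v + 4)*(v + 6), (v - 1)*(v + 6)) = v + 6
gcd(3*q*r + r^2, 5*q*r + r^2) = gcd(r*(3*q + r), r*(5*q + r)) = r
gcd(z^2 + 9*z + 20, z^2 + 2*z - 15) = z + 5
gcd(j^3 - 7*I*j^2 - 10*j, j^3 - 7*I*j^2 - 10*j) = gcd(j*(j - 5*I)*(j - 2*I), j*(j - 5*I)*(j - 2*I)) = j^3 - 7*I*j^2 - 10*j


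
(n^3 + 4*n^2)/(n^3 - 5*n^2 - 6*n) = n*(n + 4)/(n^2 - 5*n - 6)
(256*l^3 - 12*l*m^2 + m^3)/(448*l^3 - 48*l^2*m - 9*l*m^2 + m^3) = (4*l + m)/(7*l + m)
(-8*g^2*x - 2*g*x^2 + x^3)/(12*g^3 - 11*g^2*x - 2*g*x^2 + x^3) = x*(2*g + x)/(-3*g^2 + 2*g*x + x^2)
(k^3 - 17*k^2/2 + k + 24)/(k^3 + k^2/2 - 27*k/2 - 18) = (k^2 - 10*k + 16)/(k^2 - k - 12)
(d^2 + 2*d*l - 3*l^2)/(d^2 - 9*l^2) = (d - l)/(d - 3*l)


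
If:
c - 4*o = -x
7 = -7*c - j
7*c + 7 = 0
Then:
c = -1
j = 0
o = x/4 - 1/4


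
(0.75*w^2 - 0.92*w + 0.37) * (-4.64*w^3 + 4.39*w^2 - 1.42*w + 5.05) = -3.48*w^5 + 7.5613*w^4 - 6.8206*w^3 + 6.7182*w^2 - 5.1714*w + 1.8685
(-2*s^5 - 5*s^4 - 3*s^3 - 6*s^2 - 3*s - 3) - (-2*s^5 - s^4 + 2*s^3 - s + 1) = -4*s^4 - 5*s^3 - 6*s^2 - 2*s - 4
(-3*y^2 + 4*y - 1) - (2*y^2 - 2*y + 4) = -5*y^2 + 6*y - 5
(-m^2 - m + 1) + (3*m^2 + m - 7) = 2*m^2 - 6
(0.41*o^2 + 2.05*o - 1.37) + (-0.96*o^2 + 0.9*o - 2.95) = -0.55*o^2 + 2.95*o - 4.32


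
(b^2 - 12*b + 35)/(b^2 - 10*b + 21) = (b - 5)/(b - 3)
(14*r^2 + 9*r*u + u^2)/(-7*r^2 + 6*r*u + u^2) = (-2*r - u)/(r - u)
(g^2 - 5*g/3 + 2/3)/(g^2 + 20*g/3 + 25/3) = (3*g^2 - 5*g + 2)/(3*g^2 + 20*g + 25)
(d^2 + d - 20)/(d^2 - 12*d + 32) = (d + 5)/(d - 8)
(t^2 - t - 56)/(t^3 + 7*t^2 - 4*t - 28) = (t - 8)/(t^2 - 4)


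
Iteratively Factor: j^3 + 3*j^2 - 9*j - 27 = (j - 3)*(j^2 + 6*j + 9) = (j - 3)*(j + 3)*(j + 3)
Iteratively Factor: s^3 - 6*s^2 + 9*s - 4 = (s - 1)*(s^2 - 5*s + 4) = (s - 4)*(s - 1)*(s - 1)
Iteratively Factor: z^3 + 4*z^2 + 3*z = (z)*(z^2 + 4*z + 3) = z*(z + 3)*(z + 1)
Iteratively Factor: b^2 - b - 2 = (b - 2)*(b + 1)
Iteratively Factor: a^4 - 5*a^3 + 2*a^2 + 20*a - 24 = (a + 2)*(a^3 - 7*a^2 + 16*a - 12) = (a - 2)*(a + 2)*(a^2 - 5*a + 6) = (a - 2)^2*(a + 2)*(a - 3)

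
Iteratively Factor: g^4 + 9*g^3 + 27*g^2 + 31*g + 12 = (g + 1)*(g^3 + 8*g^2 + 19*g + 12) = (g + 1)*(g + 4)*(g^2 + 4*g + 3) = (g + 1)^2*(g + 4)*(g + 3)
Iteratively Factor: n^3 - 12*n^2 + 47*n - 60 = (n - 3)*(n^2 - 9*n + 20) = (n - 4)*(n - 3)*(n - 5)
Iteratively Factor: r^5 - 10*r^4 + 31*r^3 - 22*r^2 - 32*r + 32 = (r - 2)*(r^4 - 8*r^3 + 15*r^2 + 8*r - 16) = (r - 2)*(r + 1)*(r^3 - 9*r^2 + 24*r - 16) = (r - 2)*(r - 1)*(r + 1)*(r^2 - 8*r + 16) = (r - 4)*(r - 2)*(r - 1)*(r + 1)*(r - 4)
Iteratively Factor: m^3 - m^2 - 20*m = (m - 5)*(m^2 + 4*m) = (m - 5)*(m + 4)*(m)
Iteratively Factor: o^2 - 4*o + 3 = (o - 3)*(o - 1)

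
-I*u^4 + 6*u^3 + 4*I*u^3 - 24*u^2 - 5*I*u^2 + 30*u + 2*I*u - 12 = (u - 2)*(u - 1)*(u + 6*I)*(-I*u + I)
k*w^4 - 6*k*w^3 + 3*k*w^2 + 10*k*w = w*(w - 5)*(w - 2)*(k*w + k)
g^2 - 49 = (g - 7)*(g + 7)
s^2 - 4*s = s*(s - 4)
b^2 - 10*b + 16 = (b - 8)*(b - 2)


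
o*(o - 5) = o^2 - 5*o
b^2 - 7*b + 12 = (b - 4)*(b - 3)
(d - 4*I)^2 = d^2 - 8*I*d - 16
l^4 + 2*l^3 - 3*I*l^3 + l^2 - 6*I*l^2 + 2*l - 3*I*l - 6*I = (l + 2)*(l - 3*I)*(l - I)*(l + I)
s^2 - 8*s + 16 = (s - 4)^2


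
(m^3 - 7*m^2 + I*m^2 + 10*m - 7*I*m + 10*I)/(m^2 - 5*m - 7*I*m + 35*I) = (m^2 + m*(-2 + I) - 2*I)/(m - 7*I)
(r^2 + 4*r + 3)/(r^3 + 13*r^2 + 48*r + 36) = (r + 3)/(r^2 + 12*r + 36)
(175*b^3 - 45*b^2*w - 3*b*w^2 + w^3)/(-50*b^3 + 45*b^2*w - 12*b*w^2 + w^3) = (7*b + w)/(-2*b + w)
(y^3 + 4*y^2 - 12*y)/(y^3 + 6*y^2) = (y - 2)/y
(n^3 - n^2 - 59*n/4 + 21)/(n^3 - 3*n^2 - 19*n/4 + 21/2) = (n + 4)/(n + 2)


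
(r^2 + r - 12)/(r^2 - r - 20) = (r - 3)/(r - 5)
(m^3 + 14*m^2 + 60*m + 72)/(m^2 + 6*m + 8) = (m^2 + 12*m + 36)/(m + 4)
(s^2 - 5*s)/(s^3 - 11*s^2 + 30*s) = 1/(s - 6)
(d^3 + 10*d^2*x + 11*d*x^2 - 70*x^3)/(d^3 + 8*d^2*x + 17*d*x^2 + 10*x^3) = (d^2 + 5*d*x - 14*x^2)/(d^2 + 3*d*x + 2*x^2)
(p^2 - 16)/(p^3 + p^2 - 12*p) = (p - 4)/(p*(p - 3))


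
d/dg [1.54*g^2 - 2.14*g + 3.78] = 3.08*g - 2.14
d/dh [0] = 0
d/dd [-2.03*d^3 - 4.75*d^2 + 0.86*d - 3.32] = -6.09*d^2 - 9.5*d + 0.86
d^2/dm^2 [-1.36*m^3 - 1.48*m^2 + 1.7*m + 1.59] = -8.16*m - 2.96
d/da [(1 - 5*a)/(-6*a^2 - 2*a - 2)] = 3*(-5*a^2 + 2*a + 2)/(2*(9*a^4 + 6*a^3 + 7*a^2 + 2*a + 1))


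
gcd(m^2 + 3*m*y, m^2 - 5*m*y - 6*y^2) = 1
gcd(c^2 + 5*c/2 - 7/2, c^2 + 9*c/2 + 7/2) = c + 7/2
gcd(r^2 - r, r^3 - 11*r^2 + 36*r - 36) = 1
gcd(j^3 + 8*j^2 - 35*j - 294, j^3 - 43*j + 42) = j^2 + j - 42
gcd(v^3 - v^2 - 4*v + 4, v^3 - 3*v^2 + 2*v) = v^2 - 3*v + 2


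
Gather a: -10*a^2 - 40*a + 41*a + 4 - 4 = -10*a^2 + a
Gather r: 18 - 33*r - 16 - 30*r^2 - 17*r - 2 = -30*r^2 - 50*r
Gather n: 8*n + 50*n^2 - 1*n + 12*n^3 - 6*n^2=12*n^3 + 44*n^2 + 7*n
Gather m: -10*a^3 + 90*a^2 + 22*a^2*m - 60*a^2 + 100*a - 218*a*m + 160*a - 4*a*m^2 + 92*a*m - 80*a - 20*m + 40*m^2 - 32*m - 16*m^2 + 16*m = -10*a^3 + 30*a^2 + 180*a + m^2*(24 - 4*a) + m*(22*a^2 - 126*a - 36)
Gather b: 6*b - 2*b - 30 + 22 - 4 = 4*b - 12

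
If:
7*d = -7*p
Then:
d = -p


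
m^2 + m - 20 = (m - 4)*(m + 5)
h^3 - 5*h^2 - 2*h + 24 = (h - 4)*(h - 3)*(h + 2)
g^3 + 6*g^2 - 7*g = g*(g - 1)*(g + 7)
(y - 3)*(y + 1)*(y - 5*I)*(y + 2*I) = y^4 - 2*y^3 - 3*I*y^3 + 7*y^2 + 6*I*y^2 - 20*y + 9*I*y - 30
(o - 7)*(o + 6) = o^2 - o - 42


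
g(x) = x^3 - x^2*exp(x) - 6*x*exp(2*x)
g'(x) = -x^2*exp(x) + 3*x^2 - 12*x*exp(2*x) - 2*x*exp(x) - 6*exp(2*x)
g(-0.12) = 0.55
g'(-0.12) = -3.34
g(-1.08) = -0.91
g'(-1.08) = 4.64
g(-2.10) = -9.61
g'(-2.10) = 13.49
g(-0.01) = 0.06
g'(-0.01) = -5.74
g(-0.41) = 0.90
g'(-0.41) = 0.46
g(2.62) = -3042.20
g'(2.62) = -7209.48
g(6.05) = -6544650.75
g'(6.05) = -14158473.93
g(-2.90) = -24.80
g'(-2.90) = 25.17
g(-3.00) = -27.40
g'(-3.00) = 26.93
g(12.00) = -1907240228310.69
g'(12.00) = -3973395661849.48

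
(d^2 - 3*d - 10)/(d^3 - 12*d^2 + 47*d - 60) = (d + 2)/(d^2 - 7*d + 12)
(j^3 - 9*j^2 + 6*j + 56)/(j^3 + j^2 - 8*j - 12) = (j^2 - 11*j + 28)/(j^2 - j - 6)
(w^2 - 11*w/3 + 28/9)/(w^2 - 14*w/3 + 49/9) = (3*w - 4)/(3*w - 7)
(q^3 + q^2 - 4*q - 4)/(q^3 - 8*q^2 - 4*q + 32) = (q + 1)/(q - 8)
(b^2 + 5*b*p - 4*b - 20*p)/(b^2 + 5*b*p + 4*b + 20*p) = (b - 4)/(b + 4)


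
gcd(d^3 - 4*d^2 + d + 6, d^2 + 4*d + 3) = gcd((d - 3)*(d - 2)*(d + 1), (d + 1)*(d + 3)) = d + 1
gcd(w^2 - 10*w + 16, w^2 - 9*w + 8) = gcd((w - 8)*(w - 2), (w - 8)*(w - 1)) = w - 8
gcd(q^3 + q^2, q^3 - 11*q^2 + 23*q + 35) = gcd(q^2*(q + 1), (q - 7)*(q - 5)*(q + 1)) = q + 1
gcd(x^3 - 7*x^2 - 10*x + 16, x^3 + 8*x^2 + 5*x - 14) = x^2 + x - 2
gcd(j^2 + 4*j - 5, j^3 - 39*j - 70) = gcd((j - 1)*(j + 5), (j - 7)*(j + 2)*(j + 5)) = j + 5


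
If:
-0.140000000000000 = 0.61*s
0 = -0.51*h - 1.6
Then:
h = -3.14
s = -0.23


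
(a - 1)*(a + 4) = a^2 + 3*a - 4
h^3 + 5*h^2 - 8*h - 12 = (h - 2)*(h + 1)*(h + 6)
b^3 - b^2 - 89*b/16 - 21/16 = (b - 3)*(b + 1/4)*(b + 7/4)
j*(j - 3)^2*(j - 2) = j^4 - 8*j^3 + 21*j^2 - 18*j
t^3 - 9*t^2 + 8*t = t*(t - 8)*(t - 1)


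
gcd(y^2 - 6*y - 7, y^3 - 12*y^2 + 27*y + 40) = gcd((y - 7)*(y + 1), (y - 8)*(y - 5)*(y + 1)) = y + 1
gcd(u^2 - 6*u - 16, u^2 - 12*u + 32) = u - 8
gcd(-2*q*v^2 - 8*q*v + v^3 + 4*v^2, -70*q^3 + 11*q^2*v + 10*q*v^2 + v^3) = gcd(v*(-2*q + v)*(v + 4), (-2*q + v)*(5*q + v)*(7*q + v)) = 2*q - v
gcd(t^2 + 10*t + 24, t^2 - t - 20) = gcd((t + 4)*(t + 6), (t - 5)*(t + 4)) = t + 4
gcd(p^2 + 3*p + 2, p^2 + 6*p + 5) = p + 1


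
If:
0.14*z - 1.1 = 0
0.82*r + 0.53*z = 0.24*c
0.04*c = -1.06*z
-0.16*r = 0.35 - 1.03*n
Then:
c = -208.21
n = -9.92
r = -66.02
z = 7.86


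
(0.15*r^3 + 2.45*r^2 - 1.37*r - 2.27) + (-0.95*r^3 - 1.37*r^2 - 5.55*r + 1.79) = -0.8*r^3 + 1.08*r^2 - 6.92*r - 0.48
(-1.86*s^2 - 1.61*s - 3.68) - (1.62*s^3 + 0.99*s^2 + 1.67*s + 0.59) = -1.62*s^3 - 2.85*s^2 - 3.28*s - 4.27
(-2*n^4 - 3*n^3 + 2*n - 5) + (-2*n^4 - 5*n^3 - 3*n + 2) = -4*n^4 - 8*n^3 - n - 3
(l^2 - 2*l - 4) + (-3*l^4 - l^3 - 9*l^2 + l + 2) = -3*l^4 - l^3 - 8*l^2 - l - 2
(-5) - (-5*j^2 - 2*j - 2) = 5*j^2 + 2*j - 3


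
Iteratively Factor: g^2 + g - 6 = (g + 3)*(g - 2)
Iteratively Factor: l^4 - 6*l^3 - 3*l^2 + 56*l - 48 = (l - 4)*(l^3 - 2*l^2 - 11*l + 12) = (l - 4)*(l + 3)*(l^2 - 5*l + 4) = (l - 4)^2*(l + 3)*(l - 1)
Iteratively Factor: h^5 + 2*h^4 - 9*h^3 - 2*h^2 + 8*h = (h + 1)*(h^4 + h^3 - 10*h^2 + 8*h) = (h + 1)*(h + 4)*(h^3 - 3*h^2 + 2*h) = (h - 2)*(h + 1)*(h + 4)*(h^2 - h) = h*(h - 2)*(h + 1)*(h + 4)*(h - 1)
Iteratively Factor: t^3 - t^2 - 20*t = (t)*(t^2 - t - 20) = t*(t + 4)*(t - 5)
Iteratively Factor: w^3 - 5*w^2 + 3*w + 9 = (w - 3)*(w^2 - 2*w - 3) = (w - 3)^2*(w + 1)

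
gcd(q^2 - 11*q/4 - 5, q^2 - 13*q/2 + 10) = q - 4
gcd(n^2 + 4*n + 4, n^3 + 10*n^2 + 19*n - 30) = 1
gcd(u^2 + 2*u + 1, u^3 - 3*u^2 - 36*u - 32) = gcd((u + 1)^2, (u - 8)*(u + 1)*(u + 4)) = u + 1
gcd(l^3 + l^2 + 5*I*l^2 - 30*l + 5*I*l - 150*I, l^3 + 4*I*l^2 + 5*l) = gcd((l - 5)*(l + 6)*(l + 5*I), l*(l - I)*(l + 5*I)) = l + 5*I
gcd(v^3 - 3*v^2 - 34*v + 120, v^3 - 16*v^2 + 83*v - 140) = v^2 - 9*v + 20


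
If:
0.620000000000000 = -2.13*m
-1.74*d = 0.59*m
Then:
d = 0.10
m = -0.29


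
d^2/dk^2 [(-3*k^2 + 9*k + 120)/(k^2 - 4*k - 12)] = 6*(-k^3 + 84*k^2 - 372*k + 832)/(k^6 - 12*k^5 + 12*k^4 + 224*k^3 - 144*k^2 - 1728*k - 1728)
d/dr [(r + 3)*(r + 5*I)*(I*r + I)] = 3*I*r^2 + r*(-10 + 8*I) - 20 + 3*I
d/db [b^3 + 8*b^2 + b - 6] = 3*b^2 + 16*b + 1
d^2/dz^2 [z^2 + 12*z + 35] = 2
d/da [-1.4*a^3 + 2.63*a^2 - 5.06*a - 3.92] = -4.2*a^2 + 5.26*a - 5.06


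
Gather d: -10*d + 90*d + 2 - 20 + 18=80*d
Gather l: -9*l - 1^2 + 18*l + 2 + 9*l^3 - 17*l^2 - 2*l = 9*l^3 - 17*l^2 + 7*l + 1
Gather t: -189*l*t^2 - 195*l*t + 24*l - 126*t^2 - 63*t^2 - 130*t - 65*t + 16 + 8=24*l + t^2*(-189*l - 189) + t*(-195*l - 195) + 24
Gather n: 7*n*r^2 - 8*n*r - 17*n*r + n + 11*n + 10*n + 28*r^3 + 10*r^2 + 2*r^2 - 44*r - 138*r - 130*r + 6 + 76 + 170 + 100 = n*(7*r^2 - 25*r + 22) + 28*r^3 + 12*r^2 - 312*r + 352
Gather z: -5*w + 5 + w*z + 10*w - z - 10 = 5*w + z*(w - 1) - 5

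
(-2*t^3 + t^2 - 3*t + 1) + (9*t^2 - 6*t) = -2*t^3 + 10*t^2 - 9*t + 1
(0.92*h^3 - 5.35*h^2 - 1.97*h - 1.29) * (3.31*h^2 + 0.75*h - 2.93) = 3.0452*h^5 - 17.0185*h^4 - 13.2288*h^3 + 9.9281*h^2 + 4.8046*h + 3.7797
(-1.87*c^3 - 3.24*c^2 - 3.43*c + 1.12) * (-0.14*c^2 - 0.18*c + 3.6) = 0.2618*c^5 + 0.7902*c^4 - 5.6686*c^3 - 11.2034*c^2 - 12.5496*c + 4.032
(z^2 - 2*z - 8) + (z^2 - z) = 2*z^2 - 3*z - 8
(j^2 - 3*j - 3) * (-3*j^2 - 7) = -3*j^4 + 9*j^3 + 2*j^2 + 21*j + 21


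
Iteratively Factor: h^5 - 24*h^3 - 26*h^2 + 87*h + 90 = (h - 2)*(h^4 + 2*h^3 - 20*h^2 - 66*h - 45) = (h - 2)*(h + 1)*(h^3 + h^2 - 21*h - 45) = (h - 5)*(h - 2)*(h + 1)*(h^2 + 6*h + 9) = (h - 5)*(h - 2)*(h + 1)*(h + 3)*(h + 3)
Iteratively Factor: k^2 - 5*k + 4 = (k - 4)*(k - 1)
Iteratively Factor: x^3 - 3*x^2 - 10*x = (x)*(x^2 - 3*x - 10) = x*(x + 2)*(x - 5)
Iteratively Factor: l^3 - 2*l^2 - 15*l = (l)*(l^2 - 2*l - 15) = l*(l + 3)*(l - 5)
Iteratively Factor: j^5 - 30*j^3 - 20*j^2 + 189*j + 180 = (j - 5)*(j^4 + 5*j^3 - 5*j^2 - 45*j - 36) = (j - 5)*(j + 3)*(j^3 + 2*j^2 - 11*j - 12) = (j - 5)*(j - 3)*(j + 3)*(j^2 + 5*j + 4) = (j - 5)*(j - 3)*(j + 1)*(j + 3)*(j + 4)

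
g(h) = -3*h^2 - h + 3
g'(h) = -6*h - 1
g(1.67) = -7.04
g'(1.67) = -11.02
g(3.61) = -39.71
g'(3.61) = -22.66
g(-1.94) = -6.35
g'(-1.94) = 10.64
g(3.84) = -45.08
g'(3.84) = -24.04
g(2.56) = -19.22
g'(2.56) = -16.36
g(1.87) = -9.36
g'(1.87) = -12.22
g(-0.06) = 3.05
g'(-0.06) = -0.64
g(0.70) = 0.83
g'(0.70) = -5.20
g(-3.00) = -21.00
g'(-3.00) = 17.00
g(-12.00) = -417.00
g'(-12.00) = 71.00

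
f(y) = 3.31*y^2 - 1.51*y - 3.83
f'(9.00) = 58.07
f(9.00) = 250.69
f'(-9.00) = -61.09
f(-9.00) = 277.87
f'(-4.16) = -29.05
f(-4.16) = 59.73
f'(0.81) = 3.85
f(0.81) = -2.88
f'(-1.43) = -10.98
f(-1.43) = 5.10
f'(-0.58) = -5.35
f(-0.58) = -1.84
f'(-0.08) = -2.04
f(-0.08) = -3.69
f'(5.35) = 33.91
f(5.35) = 82.83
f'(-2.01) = -14.82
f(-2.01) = 12.58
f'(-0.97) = -7.93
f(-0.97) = 0.75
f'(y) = 6.62*y - 1.51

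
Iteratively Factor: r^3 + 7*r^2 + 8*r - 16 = (r + 4)*(r^2 + 3*r - 4) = (r + 4)^2*(r - 1)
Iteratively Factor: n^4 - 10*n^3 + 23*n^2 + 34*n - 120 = (n - 5)*(n^3 - 5*n^2 - 2*n + 24) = (n - 5)*(n - 3)*(n^2 - 2*n - 8) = (n - 5)*(n - 3)*(n + 2)*(n - 4)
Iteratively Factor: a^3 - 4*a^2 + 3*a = (a - 3)*(a^2 - a) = a*(a - 3)*(a - 1)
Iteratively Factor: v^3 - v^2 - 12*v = (v + 3)*(v^2 - 4*v) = v*(v + 3)*(v - 4)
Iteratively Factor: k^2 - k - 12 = (k - 4)*(k + 3)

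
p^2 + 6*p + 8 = (p + 2)*(p + 4)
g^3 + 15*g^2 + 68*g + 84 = (g + 2)*(g + 6)*(g + 7)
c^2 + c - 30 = (c - 5)*(c + 6)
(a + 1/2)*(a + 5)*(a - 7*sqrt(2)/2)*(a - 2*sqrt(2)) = a^4 - 11*sqrt(2)*a^3/2 + 11*a^3/2 - 121*sqrt(2)*a^2/4 + 33*a^2/2 - 55*sqrt(2)*a/4 + 77*a + 35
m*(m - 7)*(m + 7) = m^3 - 49*m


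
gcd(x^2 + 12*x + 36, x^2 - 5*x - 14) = 1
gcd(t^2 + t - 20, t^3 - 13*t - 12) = t - 4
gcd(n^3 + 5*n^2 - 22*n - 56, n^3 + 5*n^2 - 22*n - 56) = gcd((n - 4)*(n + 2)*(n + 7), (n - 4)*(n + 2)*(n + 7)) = n^3 + 5*n^2 - 22*n - 56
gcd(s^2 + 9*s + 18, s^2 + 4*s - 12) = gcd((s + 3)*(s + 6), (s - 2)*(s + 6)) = s + 6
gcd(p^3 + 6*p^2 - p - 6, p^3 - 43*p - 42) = p^2 + 7*p + 6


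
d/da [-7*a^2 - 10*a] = -14*a - 10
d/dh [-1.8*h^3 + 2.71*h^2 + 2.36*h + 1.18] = -5.4*h^2 + 5.42*h + 2.36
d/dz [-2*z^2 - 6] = -4*z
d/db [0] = 0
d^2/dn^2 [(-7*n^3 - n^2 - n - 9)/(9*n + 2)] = 2*(-567*n^3 - 378*n^2 - 84*n - 715)/(729*n^3 + 486*n^2 + 108*n + 8)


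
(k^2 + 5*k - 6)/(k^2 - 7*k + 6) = (k + 6)/(k - 6)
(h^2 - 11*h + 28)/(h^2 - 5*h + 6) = (h^2 - 11*h + 28)/(h^2 - 5*h + 6)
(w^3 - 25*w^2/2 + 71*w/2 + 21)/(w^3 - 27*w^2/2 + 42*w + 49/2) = (w - 6)/(w - 7)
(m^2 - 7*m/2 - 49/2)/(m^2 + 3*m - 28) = (2*m^2 - 7*m - 49)/(2*(m^2 + 3*m - 28))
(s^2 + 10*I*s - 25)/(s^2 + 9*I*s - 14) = (s^2 + 10*I*s - 25)/(s^2 + 9*I*s - 14)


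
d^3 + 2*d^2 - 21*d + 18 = (d - 3)*(d - 1)*(d + 6)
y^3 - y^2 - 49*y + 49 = (y - 7)*(y - 1)*(y + 7)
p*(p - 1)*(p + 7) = p^3 + 6*p^2 - 7*p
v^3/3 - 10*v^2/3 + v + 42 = (v/3 + 1)*(v - 7)*(v - 6)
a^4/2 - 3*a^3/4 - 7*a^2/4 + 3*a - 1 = (a/2 + 1)*(a - 2)*(a - 1)*(a - 1/2)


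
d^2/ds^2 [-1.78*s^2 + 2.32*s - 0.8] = -3.56000000000000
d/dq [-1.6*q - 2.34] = -1.60000000000000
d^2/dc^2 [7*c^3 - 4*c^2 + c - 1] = 42*c - 8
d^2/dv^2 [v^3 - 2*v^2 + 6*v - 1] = 6*v - 4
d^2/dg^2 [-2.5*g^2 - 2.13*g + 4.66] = -5.00000000000000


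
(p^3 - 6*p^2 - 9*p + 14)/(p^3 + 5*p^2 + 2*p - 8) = (p - 7)/(p + 4)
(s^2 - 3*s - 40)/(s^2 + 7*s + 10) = (s - 8)/(s + 2)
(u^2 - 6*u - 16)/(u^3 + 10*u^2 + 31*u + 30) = (u - 8)/(u^2 + 8*u + 15)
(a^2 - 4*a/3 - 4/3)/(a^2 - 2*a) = (a + 2/3)/a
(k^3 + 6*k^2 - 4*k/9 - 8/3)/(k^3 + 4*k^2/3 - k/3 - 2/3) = (k^2 + 20*k/3 + 4)/(k^2 + 2*k + 1)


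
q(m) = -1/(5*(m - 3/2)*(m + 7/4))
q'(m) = 1/(5*(m - 3/2)*(m + 7/4)^2) + 1/(5*(m - 3/2)^2*(m + 7/4))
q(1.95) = -0.12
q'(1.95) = 0.30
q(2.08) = -0.09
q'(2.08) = 0.18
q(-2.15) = -0.14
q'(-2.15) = -0.38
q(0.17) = 0.08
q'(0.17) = 0.02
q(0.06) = 0.08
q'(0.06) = 0.01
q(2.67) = -0.04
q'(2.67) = 0.04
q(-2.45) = -0.07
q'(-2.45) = -0.12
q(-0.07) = 0.08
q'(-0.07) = 0.00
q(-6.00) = -0.00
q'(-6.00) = 0.00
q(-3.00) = -0.04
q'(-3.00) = -0.04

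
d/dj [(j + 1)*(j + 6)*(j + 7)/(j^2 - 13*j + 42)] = (j^4 - 26*j^3 - 111*j^2 + 1092*j + 2856)/(j^4 - 26*j^3 + 253*j^2 - 1092*j + 1764)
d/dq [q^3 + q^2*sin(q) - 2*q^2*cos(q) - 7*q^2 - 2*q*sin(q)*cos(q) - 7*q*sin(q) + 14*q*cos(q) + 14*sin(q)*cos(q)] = 2*q^2*sin(q) + q^2*cos(q) + 3*q^2 - 12*q*sin(q) - 11*q*cos(q) - 2*q*cos(2*q) - 14*q - 7*sin(q) - sin(2*q) + 14*cos(q) + 14*cos(2*q)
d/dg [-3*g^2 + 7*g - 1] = 7 - 6*g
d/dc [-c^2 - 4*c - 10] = -2*c - 4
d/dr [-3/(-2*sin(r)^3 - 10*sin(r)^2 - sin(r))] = 3*(-20*sin(r) + 3*cos(2*r) - 4)*cos(r)/((10*sin(r) - cos(2*r) + 2)^2*sin(r)^2)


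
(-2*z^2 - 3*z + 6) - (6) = -2*z^2 - 3*z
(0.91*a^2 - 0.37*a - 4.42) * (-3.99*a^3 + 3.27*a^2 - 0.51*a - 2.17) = -3.6309*a^5 + 4.452*a^4 + 15.9618*a^3 - 16.2394*a^2 + 3.0571*a + 9.5914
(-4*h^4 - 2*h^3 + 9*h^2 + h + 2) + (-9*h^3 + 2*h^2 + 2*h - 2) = -4*h^4 - 11*h^3 + 11*h^2 + 3*h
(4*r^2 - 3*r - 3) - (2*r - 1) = 4*r^2 - 5*r - 2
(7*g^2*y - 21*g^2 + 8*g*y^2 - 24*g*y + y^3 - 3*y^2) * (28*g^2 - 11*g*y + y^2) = 196*g^4*y - 588*g^4 + 147*g^3*y^2 - 441*g^3*y - 53*g^2*y^3 + 159*g^2*y^2 - 3*g*y^4 + 9*g*y^3 + y^5 - 3*y^4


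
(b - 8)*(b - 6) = b^2 - 14*b + 48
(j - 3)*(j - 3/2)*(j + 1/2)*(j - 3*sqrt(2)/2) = j^4 - 4*j^3 - 3*sqrt(2)*j^3/2 + 9*j^2/4 + 6*sqrt(2)*j^2 - 27*sqrt(2)*j/8 + 9*j/4 - 27*sqrt(2)/8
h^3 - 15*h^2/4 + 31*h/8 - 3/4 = (h - 2)*(h - 3/2)*(h - 1/4)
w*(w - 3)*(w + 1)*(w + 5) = w^4 + 3*w^3 - 13*w^2 - 15*w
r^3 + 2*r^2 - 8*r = r*(r - 2)*(r + 4)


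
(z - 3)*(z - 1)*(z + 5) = z^3 + z^2 - 17*z + 15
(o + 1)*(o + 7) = o^2 + 8*o + 7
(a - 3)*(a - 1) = a^2 - 4*a + 3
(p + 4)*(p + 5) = p^2 + 9*p + 20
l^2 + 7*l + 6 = (l + 1)*(l + 6)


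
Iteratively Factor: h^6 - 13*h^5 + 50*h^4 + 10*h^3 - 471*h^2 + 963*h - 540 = (h - 3)*(h^5 - 10*h^4 + 20*h^3 + 70*h^2 - 261*h + 180) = (h - 3)*(h + 3)*(h^4 - 13*h^3 + 59*h^2 - 107*h + 60) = (h - 4)*(h - 3)*(h + 3)*(h^3 - 9*h^2 + 23*h - 15) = (h - 4)*(h - 3)^2*(h + 3)*(h^2 - 6*h + 5) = (h - 4)*(h - 3)^2*(h - 1)*(h + 3)*(h - 5)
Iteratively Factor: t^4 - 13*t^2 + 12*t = (t)*(t^3 - 13*t + 12) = t*(t - 3)*(t^2 + 3*t - 4) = t*(t - 3)*(t + 4)*(t - 1)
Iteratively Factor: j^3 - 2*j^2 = (j - 2)*(j^2) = j*(j - 2)*(j)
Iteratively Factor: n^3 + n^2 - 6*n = (n - 2)*(n^2 + 3*n) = n*(n - 2)*(n + 3)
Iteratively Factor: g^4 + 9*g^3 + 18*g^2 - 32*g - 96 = (g + 4)*(g^3 + 5*g^2 - 2*g - 24) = (g + 3)*(g + 4)*(g^2 + 2*g - 8) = (g + 3)*(g + 4)^2*(g - 2)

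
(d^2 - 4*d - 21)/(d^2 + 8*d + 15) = (d - 7)/(d + 5)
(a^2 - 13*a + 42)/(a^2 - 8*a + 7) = (a - 6)/(a - 1)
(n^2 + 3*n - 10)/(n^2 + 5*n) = (n - 2)/n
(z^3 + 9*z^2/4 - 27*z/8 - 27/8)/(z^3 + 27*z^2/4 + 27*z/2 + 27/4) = (z - 3/2)/(z + 3)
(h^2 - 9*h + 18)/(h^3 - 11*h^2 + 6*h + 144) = (h - 3)/(h^2 - 5*h - 24)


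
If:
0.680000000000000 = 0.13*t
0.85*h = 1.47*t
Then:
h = 9.05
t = 5.23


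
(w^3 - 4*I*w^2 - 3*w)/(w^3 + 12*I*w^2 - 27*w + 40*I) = w*(w - 3*I)/(w^2 + 13*I*w - 40)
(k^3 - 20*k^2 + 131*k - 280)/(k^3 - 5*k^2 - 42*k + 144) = (k^2 - 12*k + 35)/(k^2 + 3*k - 18)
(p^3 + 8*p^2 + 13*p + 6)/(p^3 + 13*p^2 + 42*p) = (p^2 + 2*p + 1)/(p*(p + 7))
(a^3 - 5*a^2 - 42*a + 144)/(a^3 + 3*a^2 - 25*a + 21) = (a^2 - 2*a - 48)/(a^2 + 6*a - 7)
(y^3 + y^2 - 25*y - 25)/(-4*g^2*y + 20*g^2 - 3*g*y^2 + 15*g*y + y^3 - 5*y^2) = (y^2 + 6*y + 5)/(-4*g^2 - 3*g*y + y^2)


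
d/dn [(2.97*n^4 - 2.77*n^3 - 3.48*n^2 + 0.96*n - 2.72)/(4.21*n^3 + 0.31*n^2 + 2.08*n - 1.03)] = (12.5037*n^6 + 1.84139999999999*n^5 + 32.3249*n^4 - 31.8428*n^3 + 35.3769*n^2 + 8.8552*n + 4.6688)/(17.7241*n^6 + 2.6102*n^5 + 17.6097*n^4 - 7.383*n^3 + 3.6878*n^2 - 4.2848*n + 1.0609)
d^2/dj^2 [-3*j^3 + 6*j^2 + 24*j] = 12 - 18*j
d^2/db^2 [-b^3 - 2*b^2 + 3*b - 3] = -6*b - 4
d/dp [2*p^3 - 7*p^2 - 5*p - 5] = 6*p^2 - 14*p - 5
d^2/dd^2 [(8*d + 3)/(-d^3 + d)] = (-48*d^5 - 36*d^4 - 16*d^3 + 18*d^2 - 6)/(d^9 - 3*d^7 + 3*d^5 - d^3)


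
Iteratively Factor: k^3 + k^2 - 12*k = (k)*(k^2 + k - 12) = k*(k + 4)*(k - 3)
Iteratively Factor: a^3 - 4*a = (a - 2)*(a^2 + 2*a) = a*(a - 2)*(a + 2)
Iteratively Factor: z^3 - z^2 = (z)*(z^2 - z) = z*(z - 1)*(z)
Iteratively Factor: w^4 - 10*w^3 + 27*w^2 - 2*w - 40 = (w + 1)*(w^3 - 11*w^2 + 38*w - 40) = (w - 4)*(w + 1)*(w^2 - 7*w + 10) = (w - 4)*(w - 2)*(w + 1)*(w - 5)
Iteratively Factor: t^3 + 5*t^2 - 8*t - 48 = (t - 3)*(t^2 + 8*t + 16) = (t - 3)*(t + 4)*(t + 4)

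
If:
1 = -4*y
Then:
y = -1/4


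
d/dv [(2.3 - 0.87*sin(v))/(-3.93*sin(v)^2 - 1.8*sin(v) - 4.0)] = (-3.4191*sin(v)^2 + 18.078*sin(v) + 7.62)*cos(v)/(15.4449*sin(v)^4 + 14.148*sin(v)^3 + 34.68*sin(v)^2 + 14.4*sin(v) + 16.0)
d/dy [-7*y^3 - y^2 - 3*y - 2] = -21*y^2 - 2*y - 3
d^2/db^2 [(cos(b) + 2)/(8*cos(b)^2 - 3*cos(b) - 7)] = (144*(1 - cos(2*b))^2*cos(b) + 134*(1 - cos(2*b))^2 - 25*cos(b) + 749*cos(2*b)/2 + 144*cos(3*b) - 32*cos(5*b) - 759/2)/(3*cos(b) - 4*cos(2*b) + 3)^3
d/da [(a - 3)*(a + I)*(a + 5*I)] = 3*a^2 + a*(-6 + 12*I) - 5 - 18*I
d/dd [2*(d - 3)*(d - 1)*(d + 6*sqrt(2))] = 6*d^2 - 16*d + 24*sqrt(2)*d - 48*sqrt(2) + 6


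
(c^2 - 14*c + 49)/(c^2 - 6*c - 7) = (c - 7)/(c + 1)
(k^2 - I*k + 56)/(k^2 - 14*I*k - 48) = (k + 7*I)/(k - 6*I)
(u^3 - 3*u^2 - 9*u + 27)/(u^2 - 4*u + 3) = (u^2 - 9)/(u - 1)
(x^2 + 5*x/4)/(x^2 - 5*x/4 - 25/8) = 2*x/(2*x - 5)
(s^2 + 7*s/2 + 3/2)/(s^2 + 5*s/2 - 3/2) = (2*s + 1)/(2*s - 1)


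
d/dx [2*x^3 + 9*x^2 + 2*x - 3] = 6*x^2 + 18*x + 2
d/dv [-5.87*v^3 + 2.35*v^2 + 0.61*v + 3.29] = -17.61*v^2 + 4.7*v + 0.61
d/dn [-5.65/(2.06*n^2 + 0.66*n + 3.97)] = (23.278*n + 3.729)/(2.06*n^2 + 0.66*n + 3.97)^2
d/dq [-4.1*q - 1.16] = -4.10000000000000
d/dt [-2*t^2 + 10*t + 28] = 10 - 4*t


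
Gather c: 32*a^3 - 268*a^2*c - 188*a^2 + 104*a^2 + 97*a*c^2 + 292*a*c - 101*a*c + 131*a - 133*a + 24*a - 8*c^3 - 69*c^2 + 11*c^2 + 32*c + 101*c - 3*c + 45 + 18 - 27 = 32*a^3 - 84*a^2 + 22*a - 8*c^3 + c^2*(97*a - 58) + c*(-268*a^2 + 191*a + 130) + 36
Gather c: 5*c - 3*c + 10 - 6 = 2*c + 4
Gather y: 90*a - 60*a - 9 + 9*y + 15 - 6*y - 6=30*a + 3*y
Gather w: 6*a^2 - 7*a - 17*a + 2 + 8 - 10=6*a^2 - 24*a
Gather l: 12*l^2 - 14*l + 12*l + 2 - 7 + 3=12*l^2 - 2*l - 2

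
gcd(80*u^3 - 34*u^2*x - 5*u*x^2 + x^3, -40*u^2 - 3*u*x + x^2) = -40*u^2 - 3*u*x + x^2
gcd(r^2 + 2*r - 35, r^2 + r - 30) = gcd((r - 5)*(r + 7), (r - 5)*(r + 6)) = r - 5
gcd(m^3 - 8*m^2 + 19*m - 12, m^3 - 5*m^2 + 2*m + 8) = m - 4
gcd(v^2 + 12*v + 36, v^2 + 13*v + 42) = v + 6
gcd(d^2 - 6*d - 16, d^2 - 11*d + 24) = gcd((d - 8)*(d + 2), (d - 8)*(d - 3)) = d - 8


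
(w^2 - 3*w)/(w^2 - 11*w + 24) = w/(w - 8)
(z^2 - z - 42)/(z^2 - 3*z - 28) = (z + 6)/(z + 4)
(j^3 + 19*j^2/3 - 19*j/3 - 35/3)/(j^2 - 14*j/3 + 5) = (j^2 + 8*j + 7)/(j - 3)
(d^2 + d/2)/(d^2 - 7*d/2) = (2*d + 1)/(2*d - 7)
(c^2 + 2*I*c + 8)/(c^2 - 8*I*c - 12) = (c + 4*I)/(c - 6*I)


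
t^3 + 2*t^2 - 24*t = t*(t - 4)*(t + 6)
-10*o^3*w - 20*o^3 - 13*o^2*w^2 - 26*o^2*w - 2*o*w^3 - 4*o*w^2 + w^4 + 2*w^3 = (-5*o + w)*(o + w)*(2*o + w)*(w + 2)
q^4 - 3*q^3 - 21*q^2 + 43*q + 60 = (q - 5)*(q - 3)*(q + 1)*(q + 4)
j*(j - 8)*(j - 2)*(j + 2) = j^4 - 8*j^3 - 4*j^2 + 32*j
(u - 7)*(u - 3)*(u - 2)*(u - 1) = u^4 - 13*u^3 + 53*u^2 - 83*u + 42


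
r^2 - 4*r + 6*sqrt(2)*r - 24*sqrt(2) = (r - 4)*(r + 6*sqrt(2))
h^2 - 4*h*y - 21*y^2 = (h - 7*y)*(h + 3*y)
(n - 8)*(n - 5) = n^2 - 13*n + 40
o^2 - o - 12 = (o - 4)*(o + 3)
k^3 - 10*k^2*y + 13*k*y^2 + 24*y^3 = (k - 8*y)*(k - 3*y)*(k + y)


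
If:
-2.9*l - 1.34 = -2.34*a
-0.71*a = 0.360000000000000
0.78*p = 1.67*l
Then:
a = -0.51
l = -0.87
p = -1.87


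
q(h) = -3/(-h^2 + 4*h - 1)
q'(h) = -3*(2*h - 4)/(-h^2 + 4*h - 1)^2 = 6*(2 - h)/(h^2 - 4*h + 1)^2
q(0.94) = -1.60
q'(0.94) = 1.81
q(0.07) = 4.14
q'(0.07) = 22.04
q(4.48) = 0.95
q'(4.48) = -1.50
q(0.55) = -3.34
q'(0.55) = 10.80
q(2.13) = -1.01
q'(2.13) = -0.09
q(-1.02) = 0.49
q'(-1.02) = 0.48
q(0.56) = -3.24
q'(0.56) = 10.07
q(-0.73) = 0.67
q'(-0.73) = 0.83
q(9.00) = 0.07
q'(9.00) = -0.02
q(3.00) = -1.50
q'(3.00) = -1.50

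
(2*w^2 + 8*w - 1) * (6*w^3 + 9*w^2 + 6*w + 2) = 12*w^5 + 66*w^4 + 78*w^3 + 43*w^2 + 10*w - 2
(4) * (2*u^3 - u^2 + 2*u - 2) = 8*u^3 - 4*u^2 + 8*u - 8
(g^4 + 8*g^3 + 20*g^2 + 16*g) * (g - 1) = g^5 + 7*g^4 + 12*g^3 - 4*g^2 - 16*g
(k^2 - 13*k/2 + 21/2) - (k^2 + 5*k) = 21/2 - 23*k/2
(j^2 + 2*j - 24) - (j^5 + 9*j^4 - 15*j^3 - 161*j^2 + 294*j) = -j^5 - 9*j^4 + 15*j^3 + 162*j^2 - 292*j - 24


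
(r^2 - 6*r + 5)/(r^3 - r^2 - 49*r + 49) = (r - 5)/(r^2 - 49)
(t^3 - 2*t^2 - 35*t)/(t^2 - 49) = t*(t + 5)/(t + 7)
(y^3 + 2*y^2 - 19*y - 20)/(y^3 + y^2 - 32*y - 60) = (y^2 - 3*y - 4)/(y^2 - 4*y - 12)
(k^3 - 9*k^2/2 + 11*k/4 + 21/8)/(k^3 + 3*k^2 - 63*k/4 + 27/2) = (4*k^2 - 12*k - 7)/(2*(2*k^2 + 9*k - 18))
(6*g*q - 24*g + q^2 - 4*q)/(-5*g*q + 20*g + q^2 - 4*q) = (6*g + q)/(-5*g + q)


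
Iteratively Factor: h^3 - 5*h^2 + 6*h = (h)*(h^2 - 5*h + 6) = h*(h - 2)*(h - 3)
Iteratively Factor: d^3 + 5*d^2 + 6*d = (d + 3)*(d^2 + 2*d) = d*(d + 3)*(d + 2)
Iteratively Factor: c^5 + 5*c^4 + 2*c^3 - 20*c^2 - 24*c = (c + 2)*(c^4 + 3*c^3 - 4*c^2 - 12*c) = (c + 2)*(c + 3)*(c^3 - 4*c) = (c - 2)*(c + 2)*(c + 3)*(c^2 + 2*c) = (c - 2)*(c + 2)^2*(c + 3)*(c)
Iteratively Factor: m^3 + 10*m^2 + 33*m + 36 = (m + 3)*(m^2 + 7*m + 12) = (m + 3)^2*(m + 4)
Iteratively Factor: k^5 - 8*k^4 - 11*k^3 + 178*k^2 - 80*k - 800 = (k - 5)*(k^4 - 3*k^3 - 26*k^2 + 48*k + 160) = (k - 5)*(k + 2)*(k^3 - 5*k^2 - 16*k + 80) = (k - 5)^2*(k + 2)*(k^2 - 16) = (k - 5)^2*(k - 4)*(k + 2)*(k + 4)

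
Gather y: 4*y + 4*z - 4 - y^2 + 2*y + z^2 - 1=-y^2 + 6*y + z^2 + 4*z - 5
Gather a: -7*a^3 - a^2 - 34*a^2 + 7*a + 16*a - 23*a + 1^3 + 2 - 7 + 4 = -7*a^3 - 35*a^2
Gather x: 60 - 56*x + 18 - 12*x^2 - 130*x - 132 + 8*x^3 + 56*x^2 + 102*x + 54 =8*x^3 + 44*x^2 - 84*x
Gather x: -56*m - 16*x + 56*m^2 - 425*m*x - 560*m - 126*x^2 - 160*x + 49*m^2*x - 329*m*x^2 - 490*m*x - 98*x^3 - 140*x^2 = 56*m^2 - 616*m - 98*x^3 + x^2*(-329*m - 266) + x*(49*m^2 - 915*m - 176)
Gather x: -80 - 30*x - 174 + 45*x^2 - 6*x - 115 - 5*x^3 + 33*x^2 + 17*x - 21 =-5*x^3 + 78*x^2 - 19*x - 390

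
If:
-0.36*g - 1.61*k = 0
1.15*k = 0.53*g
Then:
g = 0.00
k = 0.00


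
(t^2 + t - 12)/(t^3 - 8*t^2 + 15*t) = (t + 4)/(t*(t - 5))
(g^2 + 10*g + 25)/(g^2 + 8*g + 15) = (g + 5)/(g + 3)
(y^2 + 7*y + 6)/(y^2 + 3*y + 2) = (y + 6)/(y + 2)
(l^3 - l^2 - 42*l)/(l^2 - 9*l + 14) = l*(l + 6)/(l - 2)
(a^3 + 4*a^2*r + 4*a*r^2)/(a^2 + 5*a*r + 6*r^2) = a*(a + 2*r)/(a + 3*r)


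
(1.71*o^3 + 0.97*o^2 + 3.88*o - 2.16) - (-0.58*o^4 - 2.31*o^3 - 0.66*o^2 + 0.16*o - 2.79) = 0.58*o^4 + 4.02*o^3 + 1.63*o^2 + 3.72*o + 0.63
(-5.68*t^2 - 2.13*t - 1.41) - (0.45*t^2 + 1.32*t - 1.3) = -6.13*t^2 - 3.45*t - 0.11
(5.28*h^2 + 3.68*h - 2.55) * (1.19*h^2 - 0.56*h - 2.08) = 6.2832*h^4 + 1.4224*h^3 - 16.0777*h^2 - 6.2264*h + 5.304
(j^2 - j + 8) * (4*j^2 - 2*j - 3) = 4*j^4 - 6*j^3 + 31*j^2 - 13*j - 24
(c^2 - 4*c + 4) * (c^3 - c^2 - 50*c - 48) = c^5 - 5*c^4 - 42*c^3 + 148*c^2 - 8*c - 192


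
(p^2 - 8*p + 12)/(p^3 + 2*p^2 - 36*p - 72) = (p - 2)/(p^2 + 8*p + 12)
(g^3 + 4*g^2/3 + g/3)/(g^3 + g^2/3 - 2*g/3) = (3*g + 1)/(3*g - 2)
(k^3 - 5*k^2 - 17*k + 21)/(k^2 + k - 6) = (k^2 - 8*k + 7)/(k - 2)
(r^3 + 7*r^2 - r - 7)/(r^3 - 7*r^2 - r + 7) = (r + 7)/(r - 7)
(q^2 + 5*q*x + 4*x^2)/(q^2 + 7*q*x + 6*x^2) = (q + 4*x)/(q + 6*x)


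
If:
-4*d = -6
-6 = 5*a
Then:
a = -6/5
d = 3/2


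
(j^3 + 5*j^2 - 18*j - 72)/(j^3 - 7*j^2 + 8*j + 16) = (j^2 + 9*j + 18)/(j^2 - 3*j - 4)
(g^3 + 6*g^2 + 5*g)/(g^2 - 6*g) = (g^2 + 6*g + 5)/(g - 6)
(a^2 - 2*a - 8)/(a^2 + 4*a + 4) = (a - 4)/(a + 2)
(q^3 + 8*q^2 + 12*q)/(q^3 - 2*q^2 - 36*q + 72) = q*(q + 2)/(q^2 - 8*q + 12)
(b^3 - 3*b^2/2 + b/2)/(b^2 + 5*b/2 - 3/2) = b*(b - 1)/(b + 3)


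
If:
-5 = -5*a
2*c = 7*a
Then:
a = 1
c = 7/2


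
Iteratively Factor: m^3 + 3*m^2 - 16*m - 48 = (m + 4)*(m^2 - m - 12) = (m - 4)*(m + 4)*(m + 3)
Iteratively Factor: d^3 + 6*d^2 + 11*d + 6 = (d + 2)*(d^2 + 4*d + 3) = (d + 1)*(d + 2)*(d + 3)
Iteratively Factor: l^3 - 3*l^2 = (l)*(l^2 - 3*l) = l*(l - 3)*(l)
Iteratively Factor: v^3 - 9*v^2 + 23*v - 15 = (v - 3)*(v^2 - 6*v + 5) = (v - 3)*(v - 1)*(v - 5)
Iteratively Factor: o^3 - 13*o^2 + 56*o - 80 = (o - 4)*(o^2 - 9*o + 20) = (o - 5)*(o - 4)*(o - 4)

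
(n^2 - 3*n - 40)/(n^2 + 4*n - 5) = (n - 8)/(n - 1)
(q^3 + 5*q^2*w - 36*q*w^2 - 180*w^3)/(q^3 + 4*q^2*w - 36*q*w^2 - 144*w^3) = (q + 5*w)/(q + 4*w)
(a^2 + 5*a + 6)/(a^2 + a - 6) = (a + 2)/(a - 2)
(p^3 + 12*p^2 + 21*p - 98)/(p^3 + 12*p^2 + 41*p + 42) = (p^2 + 5*p - 14)/(p^2 + 5*p + 6)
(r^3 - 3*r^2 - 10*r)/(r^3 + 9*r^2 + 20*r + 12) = r*(r - 5)/(r^2 + 7*r + 6)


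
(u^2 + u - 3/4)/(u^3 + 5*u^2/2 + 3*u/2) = (u - 1/2)/(u*(u + 1))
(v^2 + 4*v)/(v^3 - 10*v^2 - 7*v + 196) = v/(v^2 - 14*v + 49)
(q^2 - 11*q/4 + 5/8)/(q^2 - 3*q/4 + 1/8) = (2*q - 5)/(2*q - 1)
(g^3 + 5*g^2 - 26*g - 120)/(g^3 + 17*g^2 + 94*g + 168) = (g - 5)/(g + 7)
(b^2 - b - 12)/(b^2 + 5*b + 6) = (b - 4)/(b + 2)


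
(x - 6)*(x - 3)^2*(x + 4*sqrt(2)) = x^4 - 12*x^3 + 4*sqrt(2)*x^3 - 48*sqrt(2)*x^2 + 45*x^2 - 54*x + 180*sqrt(2)*x - 216*sqrt(2)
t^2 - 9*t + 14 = (t - 7)*(t - 2)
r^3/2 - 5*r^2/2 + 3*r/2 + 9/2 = (r/2 + 1/2)*(r - 3)^2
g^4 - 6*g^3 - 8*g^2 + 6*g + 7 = (g - 7)*(g - 1)*(g + 1)^2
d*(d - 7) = d^2 - 7*d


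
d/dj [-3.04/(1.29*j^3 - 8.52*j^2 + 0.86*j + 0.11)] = (11.7648*j^2 - 51.8016*j + 2.6144)/(1.29*j^3 - 8.52*j^2 + 0.86*j + 0.11)^2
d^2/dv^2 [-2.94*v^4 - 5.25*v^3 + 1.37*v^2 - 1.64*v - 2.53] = -35.28*v^2 - 31.5*v + 2.74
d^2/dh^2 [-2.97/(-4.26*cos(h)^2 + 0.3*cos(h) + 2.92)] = (215.593488*(1 - cos(h)^2)^2 - 11.38698*cos(h)^3 + 255.84174*cos(h)^2 + 20.17224*cos(h) - 290.016936)/(-4.26*cos(h)^2 + 0.3*cos(h) + 2.92)^3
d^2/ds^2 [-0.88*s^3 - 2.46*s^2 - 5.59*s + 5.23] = -5.28*s - 4.92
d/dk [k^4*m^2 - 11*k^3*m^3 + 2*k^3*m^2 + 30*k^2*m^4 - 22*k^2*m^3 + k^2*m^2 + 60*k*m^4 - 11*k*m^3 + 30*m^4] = m^2*(4*k^3 - 33*k^2*m + 6*k^2 + 60*k*m^2 - 44*k*m + 2*k + 60*m^2 - 11*m)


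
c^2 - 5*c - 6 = (c - 6)*(c + 1)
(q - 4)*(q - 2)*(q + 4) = q^3 - 2*q^2 - 16*q + 32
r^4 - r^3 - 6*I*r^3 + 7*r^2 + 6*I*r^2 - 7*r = r*(r - 1)*(r - 7*I)*(r + I)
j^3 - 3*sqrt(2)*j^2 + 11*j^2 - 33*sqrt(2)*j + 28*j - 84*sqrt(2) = (j + 4)*(j + 7)*(j - 3*sqrt(2))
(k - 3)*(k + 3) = k^2 - 9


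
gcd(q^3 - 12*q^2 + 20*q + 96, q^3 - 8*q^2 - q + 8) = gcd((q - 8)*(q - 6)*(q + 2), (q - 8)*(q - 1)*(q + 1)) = q - 8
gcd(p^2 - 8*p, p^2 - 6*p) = p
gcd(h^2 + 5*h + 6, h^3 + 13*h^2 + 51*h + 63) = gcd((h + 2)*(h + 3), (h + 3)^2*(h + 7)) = h + 3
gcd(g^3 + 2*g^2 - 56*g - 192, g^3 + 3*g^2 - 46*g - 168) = g^2 + 10*g + 24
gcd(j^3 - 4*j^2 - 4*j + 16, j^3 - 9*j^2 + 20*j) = j - 4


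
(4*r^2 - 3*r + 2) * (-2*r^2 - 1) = -8*r^4 + 6*r^3 - 8*r^2 + 3*r - 2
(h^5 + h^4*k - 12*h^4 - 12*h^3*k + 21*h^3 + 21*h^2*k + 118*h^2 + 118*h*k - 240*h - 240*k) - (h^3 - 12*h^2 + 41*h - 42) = h^5 + h^4*k - 12*h^4 - 12*h^3*k + 20*h^3 + 21*h^2*k + 130*h^2 + 118*h*k - 281*h - 240*k + 42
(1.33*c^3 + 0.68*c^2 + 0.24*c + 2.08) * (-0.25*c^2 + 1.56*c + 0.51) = -0.3325*c^5 + 1.9048*c^4 + 1.6791*c^3 + 0.2012*c^2 + 3.3672*c + 1.0608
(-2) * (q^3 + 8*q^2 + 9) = -2*q^3 - 16*q^2 - 18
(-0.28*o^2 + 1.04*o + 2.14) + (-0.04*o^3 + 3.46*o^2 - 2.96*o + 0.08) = -0.04*o^3 + 3.18*o^2 - 1.92*o + 2.22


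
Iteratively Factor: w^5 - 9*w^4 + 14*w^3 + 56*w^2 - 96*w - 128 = (w - 4)*(w^4 - 5*w^3 - 6*w^2 + 32*w + 32) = (w - 4)*(w + 1)*(w^3 - 6*w^2 + 32) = (w - 4)^2*(w + 1)*(w^2 - 2*w - 8) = (w - 4)^2*(w + 1)*(w + 2)*(w - 4)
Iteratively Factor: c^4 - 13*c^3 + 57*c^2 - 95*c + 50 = (c - 5)*(c^3 - 8*c^2 + 17*c - 10) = (c - 5)^2*(c^2 - 3*c + 2) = (c - 5)^2*(c - 1)*(c - 2)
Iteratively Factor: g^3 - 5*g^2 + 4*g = (g)*(g^2 - 5*g + 4) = g*(g - 1)*(g - 4)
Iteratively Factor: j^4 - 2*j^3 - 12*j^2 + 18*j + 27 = (j + 3)*(j^3 - 5*j^2 + 3*j + 9) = (j - 3)*(j + 3)*(j^2 - 2*j - 3) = (j - 3)*(j + 1)*(j + 3)*(j - 3)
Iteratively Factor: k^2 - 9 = (k + 3)*(k - 3)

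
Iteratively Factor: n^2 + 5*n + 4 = (n + 4)*(n + 1)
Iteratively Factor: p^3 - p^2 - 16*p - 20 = (p + 2)*(p^2 - 3*p - 10) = (p + 2)^2*(p - 5)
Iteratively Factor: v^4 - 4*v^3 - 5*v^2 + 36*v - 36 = (v - 3)*(v^3 - v^2 - 8*v + 12) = (v - 3)*(v - 2)*(v^2 + v - 6) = (v - 3)*(v - 2)*(v + 3)*(v - 2)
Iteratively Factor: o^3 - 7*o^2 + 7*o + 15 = (o - 3)*(o^2 - 4*o - 5) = (o - 3)*(o + 1)*(o - 5)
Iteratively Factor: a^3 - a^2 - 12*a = (a)*(a^2 - a - 12) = a*(a + 3)*(a - 4)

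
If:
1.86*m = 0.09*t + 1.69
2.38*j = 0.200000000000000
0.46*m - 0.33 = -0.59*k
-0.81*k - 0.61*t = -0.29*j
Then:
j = 0.08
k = -0.16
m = 0.92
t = 0.25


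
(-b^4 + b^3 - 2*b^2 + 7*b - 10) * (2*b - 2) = -2*b^5 + 4*b^4 - 6*b^3 + 18*b^2 - 34*b + 20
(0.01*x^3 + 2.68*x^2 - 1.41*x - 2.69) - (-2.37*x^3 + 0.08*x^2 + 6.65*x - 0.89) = 2.38*x^3 + 2.6*x^2 - 8.06*x - 1.8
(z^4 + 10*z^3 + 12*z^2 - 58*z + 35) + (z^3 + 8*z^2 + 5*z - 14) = z^4 + 11*z^3 + 20*z^2 - 53*z + 21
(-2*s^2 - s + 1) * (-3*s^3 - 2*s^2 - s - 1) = 6*s^5 + 7*s^4 + s^3 + s^2 - 1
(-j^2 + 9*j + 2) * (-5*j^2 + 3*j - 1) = 5*j^4 - 48*j^3 + 18*j^2 - 3*j - 2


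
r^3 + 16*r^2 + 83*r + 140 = (r + 4)*(r + 5)*(r + 7)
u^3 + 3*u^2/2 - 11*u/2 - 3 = (u - 2)*(u + 1/2)*(u + 3)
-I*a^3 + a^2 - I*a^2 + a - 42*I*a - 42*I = (a - 6*I)*(a + 7*I)*(-I*a - I)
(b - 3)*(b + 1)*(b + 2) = b^3 - 7*b - 6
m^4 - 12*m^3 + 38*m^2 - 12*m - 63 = (m - 7)*(m - 3)^2*(m + 1)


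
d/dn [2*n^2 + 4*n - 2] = 4*n + 4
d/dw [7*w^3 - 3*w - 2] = 21*w^2 - 3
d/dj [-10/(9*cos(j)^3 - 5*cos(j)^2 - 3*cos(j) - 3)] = 10*(-27*cos(j)^2 + 10*cos(j) + 3)*sin(j)/(-9*cos(j)^3 + 5*cos(j)^2 + 3*cos(j) + 3)^2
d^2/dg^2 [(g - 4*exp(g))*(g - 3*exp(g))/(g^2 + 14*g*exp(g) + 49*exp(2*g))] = (-21*g^3 + 440*g^2*exp(g) + 42*g^2 - 511*g*exp(2*g) - 880*g*exp(g) - 42*g + 1022*exp(2*g) + 366*exp(g))*exp(g)/(g^4 + 28*g^3*exp(g) + 294*g^2*exp(2*g) + 1372*g*exp(3*g) + 2401*exp(4*g))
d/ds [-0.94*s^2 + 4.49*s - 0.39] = 4.49 - 1.88*s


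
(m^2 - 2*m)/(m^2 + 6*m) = (m - 2)/(m + 6)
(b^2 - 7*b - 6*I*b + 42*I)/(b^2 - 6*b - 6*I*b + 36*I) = (b - 7)/(b - 6)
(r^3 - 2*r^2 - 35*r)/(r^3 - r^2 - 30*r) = (r - 7)/(r - 6)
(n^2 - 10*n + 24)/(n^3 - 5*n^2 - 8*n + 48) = (n - 6)/(n^2 - n - 12)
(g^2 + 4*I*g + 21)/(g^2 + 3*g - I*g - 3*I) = (g^2 + 4*I*g + 21)/(g^2 + g*(3 - I) - 3*I)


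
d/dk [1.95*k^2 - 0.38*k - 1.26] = 3.9*k - 0.38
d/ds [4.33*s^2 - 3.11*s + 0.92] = 8.66*s - 3.11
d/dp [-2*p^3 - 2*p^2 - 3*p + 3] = -6*p^2 - 4*p - 3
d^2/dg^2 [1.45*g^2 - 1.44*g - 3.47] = 2.90000000000000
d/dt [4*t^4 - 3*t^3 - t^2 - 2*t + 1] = 16*t^3 - 9*t^2 - 2*t - 2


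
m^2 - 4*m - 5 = (m - 5)*(m + 1)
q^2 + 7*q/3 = q*(q + 7/3)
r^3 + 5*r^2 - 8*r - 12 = (r - 2)*(r + 1)*(r + 6)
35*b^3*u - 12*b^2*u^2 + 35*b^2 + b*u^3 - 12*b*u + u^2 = (-7*b + u)*(-5*b + u)*(b*u + 1)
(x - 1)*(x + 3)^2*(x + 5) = x^4 + 10*x^3 + 28*x^2 + 6*x - 45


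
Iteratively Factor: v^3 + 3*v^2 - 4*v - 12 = (v + 2)*(v^2 + v - 6) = (v - 2)*(v + 2)*(v + 3)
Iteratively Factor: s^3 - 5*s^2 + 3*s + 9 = (s - 3)*(s^2 - 2*s - 3) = (s - 3)^2*(s + 1)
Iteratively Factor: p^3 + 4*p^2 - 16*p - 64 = (p + 4)*(p^2 - 16) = (p + 4)^2*(p - 4)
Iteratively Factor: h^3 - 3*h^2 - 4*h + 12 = (h - 3)*(h^2 - 4) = (h - 3)*(h - 2)*(h + 2)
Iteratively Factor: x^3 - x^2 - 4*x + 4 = (x - 2)*(x^2 + x - 2) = (x - 2)*(x + 2)*(x - 1)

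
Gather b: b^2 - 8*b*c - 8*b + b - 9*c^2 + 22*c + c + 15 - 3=b^2 + b*(-8*c - 7) - 9*c^2 + 23*c + 12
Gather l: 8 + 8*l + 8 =8*l + 16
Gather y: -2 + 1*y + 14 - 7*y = 12 - 6*y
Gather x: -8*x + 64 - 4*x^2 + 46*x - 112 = -4*x^2 + 38*x - 48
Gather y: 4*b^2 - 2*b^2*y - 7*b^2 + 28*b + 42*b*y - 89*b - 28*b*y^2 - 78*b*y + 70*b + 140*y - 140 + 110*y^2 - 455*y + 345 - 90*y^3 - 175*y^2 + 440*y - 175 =-3*b^2 + 9*b - 90*y^3 + y^2*(-28*b - 65) + y*(-2*b^2 - 36*b + 125) + 30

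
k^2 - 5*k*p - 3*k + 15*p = (k - 3)*(k - 5*p)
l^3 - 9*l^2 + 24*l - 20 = (l - 5)*(l - 2)^2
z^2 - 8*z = z*(z - 8)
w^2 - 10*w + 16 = (w - 8)*(w - 2)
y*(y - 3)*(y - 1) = y^3 - 4*y^2 + 3*y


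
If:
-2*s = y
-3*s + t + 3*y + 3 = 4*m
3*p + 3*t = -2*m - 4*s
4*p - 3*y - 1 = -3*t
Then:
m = 5*y/8 + 3/10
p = 9*y/4 + 8/5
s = -y/2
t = -2*y - 9/5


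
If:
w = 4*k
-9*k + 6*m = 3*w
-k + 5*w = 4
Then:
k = 4/19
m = 14/19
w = 16/19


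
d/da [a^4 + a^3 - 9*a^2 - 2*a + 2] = 4*a^3 + 3*a^2 - 18*a - 2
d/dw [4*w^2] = 8*w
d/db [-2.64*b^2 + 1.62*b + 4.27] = 1.62 - 5.28*b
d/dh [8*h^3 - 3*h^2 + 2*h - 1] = 24*h^2 - 6*h + 2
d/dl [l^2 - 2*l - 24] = 2*l - 2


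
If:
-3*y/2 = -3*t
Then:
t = y/2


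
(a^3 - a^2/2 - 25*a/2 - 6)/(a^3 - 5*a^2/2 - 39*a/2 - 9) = (a - 4)/(a - 6)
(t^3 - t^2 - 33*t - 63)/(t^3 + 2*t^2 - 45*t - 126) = (t + 3)/(t + 6)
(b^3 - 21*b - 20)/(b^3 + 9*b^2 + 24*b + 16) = (b - 5)/(b + 4)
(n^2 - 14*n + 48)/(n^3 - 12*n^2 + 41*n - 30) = (n - 8)/(n^2 - 6*n + 5)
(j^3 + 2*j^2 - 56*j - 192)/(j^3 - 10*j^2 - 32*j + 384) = (j + 4)/(j - 8)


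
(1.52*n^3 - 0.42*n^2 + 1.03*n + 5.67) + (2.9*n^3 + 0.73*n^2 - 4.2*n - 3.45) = 4.42*n^3 + 0.31*n^2 - 3.17*n + 2.22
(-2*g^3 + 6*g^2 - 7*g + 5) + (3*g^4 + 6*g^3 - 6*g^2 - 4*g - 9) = 3*g^4 + 4*g^3 - 11*g - 4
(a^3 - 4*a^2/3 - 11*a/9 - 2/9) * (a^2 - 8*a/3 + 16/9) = a^5 - 4*a^4 + 37*a^3/9 + 2*a^2/3 - 128*a/81 - 32/81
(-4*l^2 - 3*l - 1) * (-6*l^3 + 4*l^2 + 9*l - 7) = 24*l^5 + 2*l^4 - 42*l^3 - 3*l^2 + 12*l + 7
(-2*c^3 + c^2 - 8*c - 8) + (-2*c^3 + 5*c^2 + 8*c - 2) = -4*c^3 + 6*c^2 - 10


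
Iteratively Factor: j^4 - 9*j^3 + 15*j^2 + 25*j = (j + 1)*(j^3 - 10*j^2 + 25*j) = (j - 5)*(j + 1)*(j^2 - 5*j) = (j - 5)^2*(j + 1)*(j)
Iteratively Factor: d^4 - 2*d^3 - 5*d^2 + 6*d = (d)*(d^3 - 2*d^2 - 5*d + 6) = d*(d + 2)*(d^2 - 4*d + 3) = d*(d - 3)*(d + 2)*(d - 1)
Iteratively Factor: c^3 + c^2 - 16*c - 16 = (c + 1)*(c^2 - 16) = (c - 4)*(c + 1)*(c + 4)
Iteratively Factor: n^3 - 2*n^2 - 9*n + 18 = (n - 2)*(n^2 - 9) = (n - 3)*(n - 2)*(n + 3)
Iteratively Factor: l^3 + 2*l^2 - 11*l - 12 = (l - 3)*(l^2 + 5*l + 4) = (l - 3)*(l + 4)*(l + 1)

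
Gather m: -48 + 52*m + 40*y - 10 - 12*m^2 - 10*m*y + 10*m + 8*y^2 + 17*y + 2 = -12*m^2 + m*(62 - 10*y) + 8*y^2 + 57*y - 56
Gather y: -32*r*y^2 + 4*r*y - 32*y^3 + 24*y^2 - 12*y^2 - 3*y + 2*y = -32*y^3 + y^2*(12 - 32*r) + y*(4*r - 1)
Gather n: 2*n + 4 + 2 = 2*n + 6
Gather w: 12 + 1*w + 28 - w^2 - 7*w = -w^2 - 6*w + 40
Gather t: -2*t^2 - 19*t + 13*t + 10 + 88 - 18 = -2*t^2 - 6*t + 80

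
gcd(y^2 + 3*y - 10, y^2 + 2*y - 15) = y + 5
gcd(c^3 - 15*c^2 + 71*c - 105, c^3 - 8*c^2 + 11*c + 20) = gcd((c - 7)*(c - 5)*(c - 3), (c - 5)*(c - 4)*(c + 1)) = c - 5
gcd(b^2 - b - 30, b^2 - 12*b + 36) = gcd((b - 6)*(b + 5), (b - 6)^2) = b - 6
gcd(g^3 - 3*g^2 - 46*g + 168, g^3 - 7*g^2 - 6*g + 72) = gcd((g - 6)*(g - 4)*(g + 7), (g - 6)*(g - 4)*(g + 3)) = g^2 - 10*g + 24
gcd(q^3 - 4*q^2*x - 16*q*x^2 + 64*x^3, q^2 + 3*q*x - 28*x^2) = -q + 4*x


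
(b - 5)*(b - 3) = b^2 - 8*b + 15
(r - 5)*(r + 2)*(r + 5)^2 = r^4 + 7*r^3 - 15*r^2 - 175*r - 250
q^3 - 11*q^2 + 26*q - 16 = (q - 8)*(q - 2)*(q - 1)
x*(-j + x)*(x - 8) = -j*x^2 + 8*j*x + x^3 - 8*x^2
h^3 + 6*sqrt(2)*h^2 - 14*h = h*(h - sqrt(2))*(h + 7*sqrt(2))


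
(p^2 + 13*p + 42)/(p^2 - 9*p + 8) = (p^2 + 13*p + 42)/(p^2 - 9*p + 8)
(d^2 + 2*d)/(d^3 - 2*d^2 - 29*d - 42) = d/(d^2 - 4*d - 21)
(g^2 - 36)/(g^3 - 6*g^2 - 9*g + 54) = (g + 6)/(g^2 - 9)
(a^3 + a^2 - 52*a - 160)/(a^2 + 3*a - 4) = (a^2 - 3*a - 40)/(a - 1)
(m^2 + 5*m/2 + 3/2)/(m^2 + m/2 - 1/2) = (2*m + 3)/(2*m - 1)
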